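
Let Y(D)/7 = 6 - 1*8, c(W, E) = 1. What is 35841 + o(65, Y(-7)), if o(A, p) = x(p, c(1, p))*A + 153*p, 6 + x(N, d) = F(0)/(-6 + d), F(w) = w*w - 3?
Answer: 33348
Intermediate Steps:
F(w) = -3 + w² (F(w) = w² - 3 = -3 + w²)
x(N, d) = -6 - 3/(-6 + d) (x(N, d) = -6 + (-3 + 0²)/(-6 + d) = -6 + (-3 + 0)/(-6 + d) = -6 - 3/(-6 + d))
Y(D) = -14 (Y(D) = 7*(6 - 1*8) = 7*(6 - 8) = 7*(-2) = -14)
o(A, p) = 153*p - 27*A/5 (o(A, p) = (3*(11 - 2*1)/(-6 + 1))*A + 153*p = (3*(11 - 2)/(-5))*A + 153*p = (3*(-⅕)*9)*A + 153*p = -27*A/5 + 153*p = 153*p - 27*A/5)
35841 + o(65, Y(-7)) = 35841 + (153*(-14) - 27/5*65) = 35841 + (-2142 - 351) = 35841 - 2493 = 33348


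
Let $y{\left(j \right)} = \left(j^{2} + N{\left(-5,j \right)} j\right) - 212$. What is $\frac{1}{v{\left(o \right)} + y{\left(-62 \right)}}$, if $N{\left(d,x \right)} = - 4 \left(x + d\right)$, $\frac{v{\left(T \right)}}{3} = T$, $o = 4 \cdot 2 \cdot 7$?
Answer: $- \frac{1}{12816} \approx -7.8027 \cdot 10^{-5}$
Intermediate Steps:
$o = 56$ ($o = 8 \cdot 7 = 56$)
$v{\left(T \right)} = 3 T$
$N{\left(d,x \right)} = - 4 d - 4 x$ ($N{\left(d,x \right)} = - 4 \left(d + x\right) = - 4 d - 4 x$)
$y{\left(j \right)} = -212 + j^{2} + j \left(20 - 4 j\right)$ ($y{\left(j \right)} = \left(j^{2} + \left(\left(-4\right) \left(-5\right) - 4 j\right) j\right) - 212 = \left(j^{2} + \left(20 - 4 j\right) j\right) - 212 = \left(j^{2} + j \left(20 - 4 j\right)\right) - 212 = -212 + j^{2} + j \left(20 - 4 j\right)$)
$\frac{1}{v{\left(o \right)} + y{\left(-62 \right)}} = \frac{1}{3 \cdot 56 - \left(1452 + 11532\right)} = \frac{1}{168 - 12984} = \frac{1}{-12816} = - \frac{1}{12816}$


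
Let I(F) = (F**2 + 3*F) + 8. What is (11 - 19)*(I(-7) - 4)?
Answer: -256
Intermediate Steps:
I(F) = 8 + F**2 + 3*F
(11 - 19)*(I(-7) - 4) = (11 - 19)*((8 + (-7)**2 + 3*(-7)) - 4) = -8*((8 + 49 - 21) - 4) = -8*(36 - 4) = -8*32 = -256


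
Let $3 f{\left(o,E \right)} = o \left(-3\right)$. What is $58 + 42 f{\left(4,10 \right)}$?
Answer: $-110$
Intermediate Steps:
$f{\left(o,E \right)} = - o$ ($f{\left(o,E \right)} = \frac{o \left(-3\right)}{3} = \frac{\left(-3\right) o}{3} = - o$)
$58 + 42 f{\left(4,10 \right)} = 58 + 42 \left(\left(-1\right) 4\right) = 58 + 42 \left(-4\right) = 58 - 168 = -110$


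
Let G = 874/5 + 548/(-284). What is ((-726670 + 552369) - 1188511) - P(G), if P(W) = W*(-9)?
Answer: -483245939/355 ≈ -1.3613e+6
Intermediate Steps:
G = 61369/355 (G = 874*(⅕) + 548*(-1/284) = 874/5 - 137/71 = 61369/355 ≈ 172.87)
P(W) = -9*W
((-726670 + 552369) - 1188511) - P(G) = ((-726670 + 552369) - 1188511) - (-9)*61369/355 = (-174301 - 1188511) - 1*(-552321/355) = -1362812 + 552321/355 = -483245939/355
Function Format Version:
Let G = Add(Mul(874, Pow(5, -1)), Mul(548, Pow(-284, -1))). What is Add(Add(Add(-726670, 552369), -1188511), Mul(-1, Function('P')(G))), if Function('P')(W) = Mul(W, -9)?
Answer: Rational(-483245939, 355) ≈ -1.3613e+6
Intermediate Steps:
G = Rational(61369, 355) (G = Add(Mul(874, Rational(1, 5)), Mul(548, Rational(-1, 284))) = Add(Rational(874, 5), Rational(-137, 71)) = Rational(61369, 355) ≈ 172.87)
Function('P')(W) = Mul(-9, W)
Add(Add(Add(-726670, 552369), -1188511), Mul(-1, Function('P')(G))) = Add(Add(Add(-726670, 552369), -1188511), Mul(-1, Mul(-9, Rational(61369, 355)))) = Add(Add(-174301, -1188511), Mul(-1, Rational(-552321, 355))) = Add(-1362812, Rational(552321, 355)) = Rational(-483245939, 355)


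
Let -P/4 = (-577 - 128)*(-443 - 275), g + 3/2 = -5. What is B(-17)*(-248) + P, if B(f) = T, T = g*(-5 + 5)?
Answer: -2024760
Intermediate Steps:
g = -13/2 (g = -3/2 - 5 = -13/2 ≈ -6.5000)
T = 0 (T = -13*(-5 + 5)/2 = -13/2*0 = 0)
P = -2024760 (P = -4*(-577 - 128)*(-443 - 275) = -(-2820)*(-718) = -4*506190 = -2024760)
B(f) = 0
B(-17)*(-248) + P = 0*(-248) - 2024760 = 0 - 2024760 = -2024760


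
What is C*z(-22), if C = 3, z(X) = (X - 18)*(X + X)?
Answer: 5280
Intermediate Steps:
z(X) = 2*X*(-18 + X) (z(X) = (-18 + X)*(2*X) = 2*X*(-18 + X))
C*z(-22) = 3*(2*(-22)*(-18 - 22)) = 3*(2*(-22)*(-40)) = 3*1760 = 5280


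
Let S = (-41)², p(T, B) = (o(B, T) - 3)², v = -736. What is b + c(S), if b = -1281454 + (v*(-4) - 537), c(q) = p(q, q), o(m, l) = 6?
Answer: -1279038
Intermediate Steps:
p(T, B) = 9 (p(T, B) = (6 - 3)² = 3² = 9)
S = 1681
c(q) = 9
b = -1279047 (b = -1281454 + (-736*(-4) - 537) = -1281454 + (2944 - 537) = -1281454 + 2407 = -1279047)
b + c(S) = -1279047 + 9 = -1279038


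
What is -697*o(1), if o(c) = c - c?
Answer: 0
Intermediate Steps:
o(c) = 0
-697*o(1) = -697*0 = 0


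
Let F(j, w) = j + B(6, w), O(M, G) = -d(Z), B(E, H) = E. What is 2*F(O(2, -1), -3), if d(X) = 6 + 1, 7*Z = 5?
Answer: -2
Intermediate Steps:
Z = 5/7 (Z = (⅐)*5 = 5/7 ≈ 0.71429)
d(X) = 7
O(M, G) = -7 (O(M, G) = -1*7 = -7)
F(j, w) = 6 + j (F(j, w) = j + 6 = 6 + j)
2*F(O(2, -1), -3) = 2*(6 - 7) = 2*(-1) = -2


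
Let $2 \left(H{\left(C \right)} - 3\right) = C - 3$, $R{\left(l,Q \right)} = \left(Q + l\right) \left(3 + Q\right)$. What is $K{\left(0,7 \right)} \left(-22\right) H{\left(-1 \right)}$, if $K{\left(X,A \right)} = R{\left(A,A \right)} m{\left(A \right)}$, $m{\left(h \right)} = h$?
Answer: $-21560$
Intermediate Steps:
$R{\left(l,Q \right)} = \left(3 + Q\right) \left(Q + l\right)$
$K{\left(X,A \right)} = A \left(2 A^{2} + 6 A\right)$ ($K{\left(X,A \right)} = \left(A^{2} + 3 A + 3 A + A A\right) A = \left(A^{2} + 3 A + 3 A + A^{2}\right) A = \left(2 A^{2} + 6 A\right) A = A \left(2 A^{2} + 6 A\right)$)
$H{\left(C \right)} = \frac{3}{2} + \frac{C}{2}$ ($H{\left(C \right)} = 3 + \frac{C - 3}{2} = 3 + \frac{-3 + C}{2} = 3 + \left(- \frac{3}{2} + \frac{C}{2}\right) = \frac{3}{2} + \frac{C}{2}$)
$K{\left(0,7 \right)} \left(-22\right) H{\left(-1 \right)} = 2 \cdot 7^{2} \left(3 + 7\right) \left(-22\right) \left(\frac{3}{2} + \frac{1}{2} \left(-1\right)\right) = 2 \cdot 49 \cdot 10 \left(-22\right) \left(\frac{3}{2} - \frac{1}{2}\right) = 980 \left(-22\right) 1 = \left(-21560\right) 1 = -21560$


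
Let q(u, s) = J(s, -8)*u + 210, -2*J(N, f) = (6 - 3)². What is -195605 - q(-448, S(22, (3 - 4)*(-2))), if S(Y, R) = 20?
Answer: -197831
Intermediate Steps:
J(N, f) = -9/2 (J(N, f) = -(6 - 3)²/2 = -½*3² = -½*9 = -9/2)
q(u, s) = 210 - 9*u/2 (q(u, s) = -9*u/2 + 210 = 210 - 9*u/2)
-195605 - q(-448, S(22, (3 - 4)*(-2))) = -195605 - (210 - 9/2*(-448)) = -195605 - (210 + 2016) = -195605 - 1*2226 = -195605 - 2226 = -197831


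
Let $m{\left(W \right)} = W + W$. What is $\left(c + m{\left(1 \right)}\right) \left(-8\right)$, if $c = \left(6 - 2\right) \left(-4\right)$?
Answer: $112$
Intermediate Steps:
$m{\left(W \right)} = 2 W$
$c = -16$ ($c = 4 \left(-4\right) = -16$)
$\left(c + m{\left(1 \right)}\right) \left(-8\right) = \left(-16 + 2 \cdot 1\right) \left(-8\right) = \left(-16 + 2\right) \left(-8\right) = \left(-14\right) \left(-8\right) = 112$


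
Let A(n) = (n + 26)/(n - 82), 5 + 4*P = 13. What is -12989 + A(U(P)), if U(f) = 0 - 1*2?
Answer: -90925/7 ≈ -12989.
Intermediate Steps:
P = 2 (P = -5/4 + (¼)*13 = -5/4 + 13/4 = 2)
U(f) = -2 (U(f) = 0 - 2 = -2)
A(n) = (26 + n)/(-82 + n)
-12989 + A(U(P)) = -12989 + (26 - 2)/(-82 - 2) = -12989 + 24/(-84) = -12989 - 1/84*24 = -12989 - 2/7 = -90925/7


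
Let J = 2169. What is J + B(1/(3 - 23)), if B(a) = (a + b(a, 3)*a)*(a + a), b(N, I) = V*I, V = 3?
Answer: 43381/20 ≈ 2169.1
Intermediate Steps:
b(N, I) = 3*I
B(a) = 20*a**2 (B(a) = (a + (3*3)*a)*(a + a) = (a + 9*a)*(2*a) = (10*a)*(2*a) = 20*a**2)
J + B(1/(3 - 23)) = 2169 + 20*(1/(3 - 23))**2 = 2169 + 20*(1/(-20))**2 = 2169 + 20*(-1/20)**2 = 2169 + 20*(1/400) = 2169 + 1/20 = 43381/20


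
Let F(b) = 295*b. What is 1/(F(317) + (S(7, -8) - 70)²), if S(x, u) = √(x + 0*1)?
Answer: 49211/4843376442 + 35*√7/2421688221 ≈ 1.0199e-5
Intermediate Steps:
S(x, u) = √x (S(x, u) = √(x + 0) = √x)
1/(F(317) + (S(7, -8) - 70)²) = 1/(295*317 + (√7 - 70)²) = 1/(93515 + (-70 + √7)²)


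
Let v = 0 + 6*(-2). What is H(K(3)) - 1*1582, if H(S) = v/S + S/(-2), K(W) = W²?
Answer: -9527/6 ≈ -1587.8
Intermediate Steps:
v = -12 (v = 0 - 12 = -12)
H(S) = -12/S - S/2 (H(S) = -12/S + S/(-2) = -12/S + S*(-½) = -12/S - S/2)
H(K(3)) - 1*1582 = (-12/(3²) - ½*3²) - 1*1582 = (-12/9 - ½*9) - 1582 = (-12*⅑ - 9/2) - 1582 = (-4/3 - 9/2) - 1582 = -35/6 - 1582 = -9527/6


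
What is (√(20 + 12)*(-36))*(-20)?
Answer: 2880*√2 ≈ 4072.9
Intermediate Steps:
(√(20 + 12)*(-36))*(-20) = (√32*(-36))*(-20) = ((4*√2)*(-36))*(-20) = -144*√2*(-20) = 2880*√2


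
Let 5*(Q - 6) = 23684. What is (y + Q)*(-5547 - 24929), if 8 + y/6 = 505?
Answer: -1177105024/5 ≈ -2.3542e+8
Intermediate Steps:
Q = 23714/5 (Q = 6 + (1/5)*23684 = 6 + 23684/5 = 23714/5 ≈ 4742.8)
y = 2982 (y = -48 + 6*505 = -48 + 3030 = 2982)
(y + Q)*(-5547 - 24929) = (2982 + 23714/5)*(-5547 - 24929) = (38624/5)*(-30476) = -1177105024/5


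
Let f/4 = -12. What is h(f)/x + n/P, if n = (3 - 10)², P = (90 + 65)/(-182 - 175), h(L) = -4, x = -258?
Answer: -2256287/19995 ≈ -112.84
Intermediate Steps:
f = -48 (f = 4*(-12) = -48)
P = -155/357 (P = 155/(-357) = 155*(-1/357) = -155/357 ≈ -0.43417)
n = 49 (n = (-7)² = 49)
h(f)/x + n/P = -4/(-258) + 49/(-155/357) = -4*(-1/258) + 49*(-357/155) = 2/129 - 17493/155 = -2256287/19995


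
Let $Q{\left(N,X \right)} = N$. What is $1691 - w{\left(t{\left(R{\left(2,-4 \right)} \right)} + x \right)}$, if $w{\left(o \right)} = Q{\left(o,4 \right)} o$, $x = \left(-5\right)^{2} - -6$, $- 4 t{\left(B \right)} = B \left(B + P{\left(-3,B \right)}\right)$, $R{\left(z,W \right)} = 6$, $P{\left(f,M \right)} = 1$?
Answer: $\frac{5083}{4} \approx 1270.8$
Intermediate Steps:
$t{\left(B \right)} = - \frac{B \left(1 + B\right)}{4}$ ($t{\left(B \right)} = - \frac{B \left(B + 1\right)}{4} = - \frac{B \left(1 + B\right)}{4}$)
$x = 31$ ($x = 25 + 6 = 31$)
$w{\left(o \right)} = o^{2}$ ($w{\left(o \right)} = o o = o^{2}$)
$1691 - w{\left(t{\left(R{\left(2,-4 \right)} \right)} + x \right)} = 1691 - \left(\left(- \frac{1}{4}\right) 6 \left(1 + 6\right) + 31\right)^{2} = 1691 - \left(\left(- \frac{1}{4}\right) 6 \cdot 7 + 31\right)^{2} = 1691 - \left(- \frac{21}{2} + 31\right)^{2} = 1691 - \left(\frac{41}{2}\right)^{2} = 1691 - \frac{1681}{4} = \frac{5083}{4}$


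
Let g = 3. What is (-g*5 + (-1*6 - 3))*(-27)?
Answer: 648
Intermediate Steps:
(-g*5 + (-1*6 - 3))*(-27) = (-1*3*5 + (-1*6 - 3))*(-27) = (-3*5 + (-6 - 3))*(-27) = (-15 - 9)*(-27) = -24*(-27) = 648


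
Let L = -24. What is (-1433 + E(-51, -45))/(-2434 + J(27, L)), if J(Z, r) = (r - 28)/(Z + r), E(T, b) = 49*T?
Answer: 5898/3677 ≈ 1.6040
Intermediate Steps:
J(Z, r) = (-28 + r)/(Z + r)
(-1433 + E(-51, -45))/(-2434 + J(27, L)) = (-1433 + 49*(-51))/(-2434 + (-28 - 24)/(27 - 24)) = (-1433 - 2499)/(-2434 - 52/3) = -3932/(-2434 + (⅓)*(-52)) = -3932/(-2434 - 52/3) = -3932/(-7354/3) = -3932*(-3/7354) = 5898/3677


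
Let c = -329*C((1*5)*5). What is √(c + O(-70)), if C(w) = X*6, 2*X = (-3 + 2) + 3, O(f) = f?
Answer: 2*I*√511 ≈ 45.211*I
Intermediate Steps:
X = 1 (X = ((-3 + 2) + 3)/2 = (-1 + 3)/2 = (½)*2 = 1)
C(w) = 6 (C(w) = 1*6 = 6)
c = -1974 (c = -329*6 = -1974)
√(c + O(-70)) = √(-1974 - 70) = √(-2044) = 2*I*√511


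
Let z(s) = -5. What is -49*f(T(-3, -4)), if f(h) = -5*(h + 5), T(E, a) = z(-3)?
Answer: 0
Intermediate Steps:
T(E, a) = -5
f(h) = -25 - 5*h (f(h) = -5*(5 + h) = -25 - 5*h)
-49*f(T(-3, -4)) = -49*(-25 - 5*(-5)) = -49*(-25 + 25) = -49*0 = 0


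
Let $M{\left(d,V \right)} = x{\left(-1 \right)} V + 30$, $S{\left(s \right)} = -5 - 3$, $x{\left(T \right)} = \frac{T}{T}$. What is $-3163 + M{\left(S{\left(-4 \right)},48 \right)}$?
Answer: $-3085$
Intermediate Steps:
$x{\left(T \right)} = 1$
$S{\left(s \right)} = -8$
$M{\left(d,V \right)} = 30 + V$ ($M{\left(d,V \right)} = 1 V + 30 = V + 30 = 30 + V$)
$-3163 + M{\left(S{\left(-4 \right)},48 \right)} = -3163 + \left(30 + 48\right) = -3163 + 78 = -3085$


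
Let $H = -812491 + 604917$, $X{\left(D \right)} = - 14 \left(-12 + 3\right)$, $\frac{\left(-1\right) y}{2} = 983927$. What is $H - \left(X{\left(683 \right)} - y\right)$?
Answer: $-2175554$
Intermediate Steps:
$y = -1967854$ ($y = \left(-2\right) 983927 = -1967854$)
$X{\left(D \right)} = 126$ ($X{\left(D \right)} = \left(-14\right) \left(-9\right) = 126$)
$H = -207574$
$H - \left(X{\left(683 \right)} - y\right) = -207574 - \left(126 - -1967854\right) = -207574 - \left(126 + 1967854\right) = -207574 - 1967980 = -2175554$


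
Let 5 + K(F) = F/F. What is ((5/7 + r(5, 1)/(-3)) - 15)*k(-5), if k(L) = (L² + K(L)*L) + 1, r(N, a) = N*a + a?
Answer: -5244/7 ≈ -749.14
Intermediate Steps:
K(F) = -4 (K(F) = -5 + F/F = -5 + 1 = -4)
r(N, a) = a + N*a
k(L) = 1 + L² - 4*L (k(L) = (L² - 4*L) + 1 = 1 + L² - 4*L)
((5/7 + r(5, 1)/(-3)) - 15)*k(-5) = ((5/7 + (1*(1 + 5))/(-3)) - 15)*(1 + (-5)² - 4*(-5)) = ((5*(⅐) + (1*6)*(-⅓)) - 15)*(1 + 25 + 20) = ((5/7 + 6*(-⅓)) - 15)*46 = ((5/7 - 2) - 15)*46 = (-9/7 - 15)*46 = -114/7*46 = -5244/7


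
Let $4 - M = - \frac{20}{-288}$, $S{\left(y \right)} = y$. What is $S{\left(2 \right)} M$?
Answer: $\frac{283}{36} \approx 7.8611$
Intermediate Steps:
$M = \frac{283}{72}$ ($M = 4 - - \frac{20}{-288} = 4 - \left(-20\right) \left(- \frac{1}{288}\right) = 4 - \frac{5}{72} = \frac{283}{72} \approx 3.9306$)
$S{\left(2 \right)} M = 2 \cdot \frac{283}{72} = \frac{283}{36}$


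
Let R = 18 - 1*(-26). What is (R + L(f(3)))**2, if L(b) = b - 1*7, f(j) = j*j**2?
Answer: 4096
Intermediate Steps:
f(j) = j**3
R = 44 (R = 18 + 26 = 44)
L(b) = -7 + b (L(b) = b - 7 = -7 + b)
(R + L(f(3)))**2 = (44 + (-7 + 3**3))**2 = (44 + (-7 + 27))**2 = (44 + 20)**2 = 64**2 = 4096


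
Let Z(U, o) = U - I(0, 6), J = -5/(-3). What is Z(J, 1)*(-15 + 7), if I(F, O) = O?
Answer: 104/3 ≈ 34.667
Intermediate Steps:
J = 5/3 (J = -5*(-⅓) = 5/3 ≈ 1.6667)
Z(U, o) = -6 + U (Z(U, o) = U - 1*6 = U - 6 = -6 + U)
Z(J, 1)*(-15 + 7) = (-6 + 5/3)*(-15 + 7) = -13/3*(-8) = 104/3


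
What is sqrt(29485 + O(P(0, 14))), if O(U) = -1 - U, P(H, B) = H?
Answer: 18*sqrt(91) ≈ 171.71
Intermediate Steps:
sqrt(29485 + O(P(0, 14))) = sqrt(29485 + (-1 - 1*0)) = sqrt(29485 + (-1 + 0)) = sqrt(29485 - 1) = sqrt(29484) = 18*sqrt(91)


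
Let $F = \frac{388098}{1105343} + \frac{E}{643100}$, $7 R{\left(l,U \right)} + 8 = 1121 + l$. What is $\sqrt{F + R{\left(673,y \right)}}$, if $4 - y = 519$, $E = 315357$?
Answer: $\frac{\sqrt{63381224371442082971704867}}{497592258310} \approx 16.0$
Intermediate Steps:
$y = -515$ ($y = 4 - 519 = -515$)
$R{\left(l,U \right)} = 159 + \frac{l}{7}$ ($R{\left(l,U \right)} = - \frac{8}{7} + \frac{1121 + l}{7} = - \frac{8}{7} + \left(\frac{1121}{7} + \frac{l}{7}\right) = 159 + \frac{l}{7}$)
$F = \frac{598163476251}{710846083300}$ ($F = \frac{388098}{1105343} + \frac{315357}{643100} = \frac{598163476251}{710846083300} \approx 0.84148$)
$\sqrt{F + R{\left(673,y \right)}} = \sqrt{\frac{598163476251}{710846083300} + \left(159 + \frac{1}{7} \cdot 673\right)} = \sqrt{\frac{598163476251}{710846083300} + \left(159 + \frac{673}{7}\right)} = \sqrt{\frac{598163476251}{710846083300} + \frac{1786}{7}} = \sqrt{\frac{1273758249107557}{4975922583100}} = \frac{\sqrt{63381224371442082971704867}}{497592258310}$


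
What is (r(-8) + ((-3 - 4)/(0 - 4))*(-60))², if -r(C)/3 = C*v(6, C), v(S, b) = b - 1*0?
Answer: 88209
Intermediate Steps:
v(S, b) = b (v(S, b) = b + 0 = b)
r(C) = -3*C² (r(C) = -3*C*C = -3*C²)
(r(-8) + ((-3 - 4)/(0 - 4))*(-60))² = (-3*(-8)² + ((-3 - 4)/(0 - 4))*(-60))² = (-3*64 - 7/(-4)*(-60))² = (-192 - 7*(-¼)*(-60))² = (-192 + (7/4)*(-60))² = (-192 - 105)² = (-297)² = 88209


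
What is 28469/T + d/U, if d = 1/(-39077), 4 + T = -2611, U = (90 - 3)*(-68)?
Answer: -6581450093893/604534476180 ≈ -10.887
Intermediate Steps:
U = -5916 (U = 87*(-68) = -5916)
T = -2615 (T = -4 - 2611 = -2615)
d = -1/39077 ≈ -2.5591e-5
28469/T + d/U = 28469/(-2615) - 1/39077/(-5916) = 28469*(-1/2615) - 1/39077*(-1/5916) = -28469/2615 + 1/231179532 = -6581450093893/604534476180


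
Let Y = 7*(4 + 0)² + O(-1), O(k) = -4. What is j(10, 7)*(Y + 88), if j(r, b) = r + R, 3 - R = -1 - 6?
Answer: 3920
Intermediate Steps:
R = 10 (R = 3 - (-1 - 6) = 3 - 1*(-7) = 3 + 7 = 10)
Y = 108 (Y = 7*(4 + 0)² - 4 = 7*4² - 4 = 7*16 - 4 = 112 - 4 = 108)
j(r, b) = 10 + r (j(r, b) = r + 10 = 10 + r)
j(10, 7)*(Y + 88) = (10 + 10)*(108 + 88) = 20*196 = 3920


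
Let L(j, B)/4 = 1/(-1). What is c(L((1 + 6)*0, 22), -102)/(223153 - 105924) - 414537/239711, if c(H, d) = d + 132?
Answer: -48588566643/28101080819 ≈ -1.7291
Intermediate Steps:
L(j, B) = -4 (L(j, B) = 4/(-1) = 4*(-1) = -4)
c(H, d) = 132 + d
c(L((1 + 6)*0, 22), -102)/(223153 - 105924) - 414537/239711 = (132 - 102)/(223153 - 105924) - 414537/239711 = 30/117229 - 414537*1/239711 = 30*(1/117229) - 414537/239711 = 30/117229 - 414537/239711 = -48588566643/28101080819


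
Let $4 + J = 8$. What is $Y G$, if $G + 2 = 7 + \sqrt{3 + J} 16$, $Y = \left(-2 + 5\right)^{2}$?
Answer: $45 + 144 \sqrt{7} \approx 425.99$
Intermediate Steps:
$J = 4$ ($J = -4 + 8 = 4$)
$Y = 9$ ($Y = 3^{2} = 9$)
$G = 5 + 16 \sqrt{7}$ ($G = -2 + \left(7 + \sqrt{3 + 4} \cdot 16\right) = -2 + \left(7 + \sqrt{7} \cdot 16\right) = -2 + \left(7 + 16 \sqrt{7}\right) = 5 + 16 \sqrt{7} \approx 47.332$)
$Y G = 9 \left(5 + 16 \sqrt{7}\right) = 45 + 144 \sqrt{7}$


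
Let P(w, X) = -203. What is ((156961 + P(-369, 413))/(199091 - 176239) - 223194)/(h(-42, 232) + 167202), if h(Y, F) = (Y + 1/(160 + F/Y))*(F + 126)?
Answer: -2068160510915/1410065583843 ≈ -1.4667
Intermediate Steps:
h(Y, F) = (126 + F)*(Y + 1/(160 + F/Y)) (h(Y, F) = (Y + 1/(160 + F/Y))*(126 + F) = (126 + F)*(Y + 1/(160 + F/Y)))
((156961 + P(-369, 413))/(199091 - 176239) - 223194)/(h(-42, 232) + 167202) = ((156961 - 203)/(199091 - 176239) - 223194)/(-42*(126 + 232² + 127*232 + 20160*(-42) + 160*232*(-42))/(232 + 160*(-42)) + 167202) = (156758/22852 - 223194)/(-42*(126 + 53824 + 29464 - 846720 - 1559040)/(232 - 6720) + 167202) = (156758*(1/22852) - 223194)/(-42*(-2322346)/(-6488) + 167202) = (78379/11426 - 223194)/(-42*(-1/6488)*(-2322346) + 167202) = -2550136265/(11426*(-24384633/1622 + 167202)) = -2550136265/(11426*246817011/1622) = -2550136265/11426*1622/246817011 = -2068160510915/1410065583843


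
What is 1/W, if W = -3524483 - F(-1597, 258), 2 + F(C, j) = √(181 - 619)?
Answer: I/(√438 - 3524481*I) ≈ -2.8373e-7 + 1.6848e-12*I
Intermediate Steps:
F(C, j) = -2 + I*√438 (F(C, j) = -2 + √(181 - 619) = -2 + √(-438) = -2 + I*√438)
W = -3524481 - I*√438 (W = -3524483 - (-2 + I*√438) = -3524483 + (2 - I*√438) = -3524481 - I*√438 ≈ -3.5245e+6 - 20.928*I)
1/W = 1/(-3524481 - I*√438)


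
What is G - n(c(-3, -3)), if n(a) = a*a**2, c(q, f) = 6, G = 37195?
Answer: 36979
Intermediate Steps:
n(a) = a**3
G - n(c(-3, -3)) = 37195 - 1*6**3 = 37195 - 1*216 = 37195 - 216 = 36979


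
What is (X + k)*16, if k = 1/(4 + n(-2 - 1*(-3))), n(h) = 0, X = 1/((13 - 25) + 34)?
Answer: 52/11 ≈ 4.7273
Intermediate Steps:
X = 1/22 (X = 1/(-12 + 34) = 1/22 ≈ 0.045455)
k = ¼ (k = 1/(4 + 0) = 1/4 = ¼ ≈ 0.25000)
(X + k)*16 = (1/22 + ¼)*16 = (13/44)*16 = 52/11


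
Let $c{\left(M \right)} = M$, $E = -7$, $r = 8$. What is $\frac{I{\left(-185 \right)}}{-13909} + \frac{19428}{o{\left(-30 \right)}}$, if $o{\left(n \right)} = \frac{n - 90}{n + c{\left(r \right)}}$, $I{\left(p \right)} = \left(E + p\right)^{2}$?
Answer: $\frac{247521061}{69545} \approx 3559.1$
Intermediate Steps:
$I{\left(p \right)} = \left(-7 + p\right)^{2}$
$o{\left(n \right)} = \frac{-90 + n}{8 + n}$ ($o{\left(n \right)} = \frac{n - 90}{n + 8} = \frac{-90 + n}{8 + n}$)
$\frac{I{\left(-185 \right)}}{-13909} + \frac{19428}{o{\left(-30 \right)}} = \frac{\left(-7 - 185\right)^{2}}{-13909} + \frac{19428}{\frac{1}{8 - 30} \left(-90 - 30\right)} = \left(-192\right)^{2} \left(- \frac{1}{13909}\right) + \frac{19428}{\frac{1}{-22} \left(-120\right)} = 36864 \left(- \frac{1}{13909}\right) + \frac{19428}{\left(- \frac{1}{22}\right) \left(-120\right)} = - \frac{36864}{13909} + \frac{19428}{\frac{60}{11}} = - \frac{36864}{13909} + 19428 \cdot \frac{11}{60} = - \frac{36864}{13909} + \frac{17809}{5} = \frac{247521061}{69545}$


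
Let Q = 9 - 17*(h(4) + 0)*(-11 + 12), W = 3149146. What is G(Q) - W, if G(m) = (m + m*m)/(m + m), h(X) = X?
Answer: -3149175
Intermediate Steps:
Q = -59 (Q = 9 - 17*(4 + 0)*(-11 + 12) = 9 - 68 = -59)
G(m) = (m + m²)/(2*m) (G(m) = (m + m²)/((2*m)) = (m + m²)*(1/(2*m)) = (m + m²)/(2*m))
G(Q) - W = (½ + (½)*(-59)) - 1*3149146 = (½ - 59/2) - 3149146 = -29 - 3149146 = -3149175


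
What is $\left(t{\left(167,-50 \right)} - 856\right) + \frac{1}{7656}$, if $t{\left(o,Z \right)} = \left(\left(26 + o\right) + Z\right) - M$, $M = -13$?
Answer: $- \frac{5359199}{7656} \approx -700.0$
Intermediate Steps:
$t{\left(o,Z \right)} = 39 + Z + o$ ($t{\left(o,Z \right)} = \left(\left(26 + o\right) + Z\right) - -13 = \left(26 + Z + o\right) + 13 = 39 + Z + o$)
$\left(t{\left(167,-50 \right)} - 856\right) + \frac{1}{7656} = \left(\left(39 - 50 + 167\right) - 856\right) + \frac{1}{7656} = \left(156 - 856\right) + \frac{1}{7656} = -700 + \frac{1}{7656} = - \frac{5359199}{7656}$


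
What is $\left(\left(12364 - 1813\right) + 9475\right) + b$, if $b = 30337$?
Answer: $50363$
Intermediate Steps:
$\left(\left(12364 - 1813\right) + 9475\right) + b = \left(\left(12364 - 1813\right) + 9475\right) + 30337 = \left(10551 + 9475\right) + 30337 = 20026 + 30337 = 50363$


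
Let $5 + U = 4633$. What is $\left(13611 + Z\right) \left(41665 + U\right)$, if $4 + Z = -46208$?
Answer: $-1509198093$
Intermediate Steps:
$U = 4628$ ($U = -5 + 4633 = 4628$)
$Z = -46212$ ($Z = -4 - 46208 = -46212$)
$\left(13611 + Z\right) \left(41665 + U\right) = \left(13611 - 46212\right) \left(41665 + 4628\right) = \left(-32601\right) 46293 = -1509198093$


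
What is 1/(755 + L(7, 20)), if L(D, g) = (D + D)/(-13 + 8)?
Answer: 5/3761 ≈ 0.0013294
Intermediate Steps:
L(D, g) = -2*D/5 (L(D, g) = (2*D)/(-5) = (2*D)*(-⅕) = -2*D/5)
1/(755 + L(7, 20)) = 1/(755 - ⅖*7) = 1/(755 - 14/5) = 1/(3761/5) = 5/3761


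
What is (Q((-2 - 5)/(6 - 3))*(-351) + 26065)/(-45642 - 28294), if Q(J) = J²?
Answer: -12077/36968 ≈ -0.32669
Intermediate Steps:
(Q((-2 - 5)/(6 - 3))*(-351) + 26065)/(-45642 - 28294) = (((-2 - 5)/(6 - 3))²*(-351) + 26065)/(-45642 - 28294) = ((-7/3)²*(-351) + 26065)/(-73936) = ((-7*⅓)²*(-351) + 26065)*(-1/73936) = ((-7/3)²*(-351) + 26065)*(-1/73936) = ((49/9)*(-351) + 26065)*(-1/73936) = (-1911 + 26065)*(-1/73936) = 24154*(-1/73936) = -12077/36968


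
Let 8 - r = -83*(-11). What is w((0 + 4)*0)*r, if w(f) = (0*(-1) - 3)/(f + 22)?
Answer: 2715/22 ≈ 123.41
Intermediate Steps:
w(f) = -3/(22 + f) (w(f) = (0 - 3)/(22 + f) = -3/(22 + f))
r = -905 (r = 8 - (-83)*(-11) = 8 - 1*913 = 8 - 913 = -905)
w((0 + 4)*0)*r = -3/(22 + (0 + 4)*0)*(-905) = -3/(22 + 4*0)*(-905) = -3/(22 + 0)*(-905) = -3/22*(-905) = 2715/22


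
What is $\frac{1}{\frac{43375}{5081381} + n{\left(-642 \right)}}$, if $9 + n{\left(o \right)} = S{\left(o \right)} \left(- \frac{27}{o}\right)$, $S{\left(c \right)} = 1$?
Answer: $- \frac{1087415534}{9731725127} \approx -0.11174$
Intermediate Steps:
$n{\left(o \right)} = -9 - \frac{27}{o}$ ($n{\left(o \right)} = -9 + 1 \left(- \frac{27}{o}\right) = -9 - \frac{27}{o}$)
$\frac{1}{\frac{43375}{5081381} + n{\left(-642 \right)}} = \frac{1}{\frac{43375}{5081381} - \left(9 + \frac{27}{-642}\right)} = \frac{1}{43375 \cdot \frac{1}{5081381} - \frac{1917}{214}} = \frac{1}{\frac{43375}{5081381} + \left(-9 + \frac{9}{214}\right)} = \frac{1}{\frac{43375}{5081381} - \frac{1917}{214}} = \frac{1}{- \frac{9731725127}{1087415534}} = - \frac{1087415534}{9731725127}$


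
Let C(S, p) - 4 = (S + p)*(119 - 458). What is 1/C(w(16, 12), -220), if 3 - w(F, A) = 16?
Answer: 1/78991 ≈ 1.2660e-5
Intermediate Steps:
w(F, A) = -13 (w(F, A) = 3 - 1*16 = 3 - 16 = -13)
C(S, p) = 4 - 339*S - 339*p (C(S, p) = 4 + (S + p)*(119 - 458) = 4 + (S + p)*(-339) = 4 + (-339*S - 339*p) = 4 - 339*S - 339*p)
1/C(w(16, 12), -220) = 1/(4 - 339*(-13) - 339*(-220)) = 1/(4 + 4407 + 74580) = 1/78991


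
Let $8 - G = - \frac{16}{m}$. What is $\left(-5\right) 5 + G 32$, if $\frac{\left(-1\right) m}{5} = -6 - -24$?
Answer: $\frac{10139}{45} \approx 225.31$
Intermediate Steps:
$m = -90$ ($m = - 5 \left(-6 - -24\right) = - 5 \left(-6 + 24\right) = \left(-5\right) 18 = -90$)
$G = \frac{352}{45}$ ($G = 8 - - \frac{16}{-90} = 8 - \left(-16\right) \left(- \frac{1}{90}\right) = 8 - \frac{8}{45} = \frac{352}{45} \approx 7.8222$)
$\left(-5\right) 5 + G 32 = \left(-5\right) 5 + \frac{352}{45} \cdot 32 = -25 + \frac{11264}{45} = \frac{10139}{45}$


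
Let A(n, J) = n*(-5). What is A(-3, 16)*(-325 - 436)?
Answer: -11415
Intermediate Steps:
A(n, J) = -5*n
A(-3, 16)*(-325 - 436) = (-5*(-3))*(-325 - 436) = 15*(-761) = -11415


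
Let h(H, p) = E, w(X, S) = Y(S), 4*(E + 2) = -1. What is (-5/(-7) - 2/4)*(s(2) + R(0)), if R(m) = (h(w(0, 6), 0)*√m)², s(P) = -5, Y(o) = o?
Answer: -15/14 ≈ -1.0714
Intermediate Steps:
E = -9/4 (E = -2 + (¼)*(-1) = -2 - ¼ = -9/4 ≈ -2.2500)
w(X, S) = S
h(H, p) = -9/4
R(m) = 81*m/16 (R(m) = (-9*√m/4)² = 81*m/16)
(-5/(-7) - 2/4)*(s(2) + R(0)) = (-5/(-7) - 2/4)*(-5 + (81/16)*0) = (-5*(-⅐) - 2*¼)*(-5 + 0) = (5/7 - ½)*(-5) = (3/14)*(-5) = -15/14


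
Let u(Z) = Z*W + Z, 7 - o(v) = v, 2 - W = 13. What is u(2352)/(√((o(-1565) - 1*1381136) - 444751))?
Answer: 1568*I*√1824315/121621 ≈ 17.414*I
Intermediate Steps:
W = -11 (W = 2 - 1*13 = 2 - 13 = -11)
o(v) = 7 - v
u(Z) = -10*Z (u(Z) = Z*(-11) + Z = -11*Z + Z = -10*Z)
u(2352)/(√((o(-1565) - 1*1381136) - 444751)) = (-10*2352)/(√(((7 - 1*(-1565)) - 1*1381136) - 444751)) = -23520/√(((7 + 1565) - 1381136) - 444751) = -23520/√((1572 - 1381136) - 444751) = -23520/√(-1379564 - 444751) = -23520*(-I*√1824315/1824315) = -(-1568)*I*√1824315/121621 = 1568*I*√1824315/121621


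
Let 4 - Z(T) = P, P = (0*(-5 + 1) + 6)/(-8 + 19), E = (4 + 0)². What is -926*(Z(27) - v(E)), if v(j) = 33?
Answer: 300950/11 ≈ 27359.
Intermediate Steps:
E = 16 (E = 4² = 16)
P = 6/11 (P = (0*(-4) + 6)/11 = (0 + 6)*(1/11) = 6*(1/11) = 6/11 ≈ 0.54545)
Z(T) = 38/11 (Z(T) = 4 - 1*6/11 = 4 - 6/11 = 38/11)
-926*(Z(27) - v(E)) = -926*(38/11 - 1*33) = -926*(38/11 - 33) = -926*(-325/11) = 300950/11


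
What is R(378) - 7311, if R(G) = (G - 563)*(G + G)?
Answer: -147171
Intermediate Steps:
R(G) = 2*G*(-563 + G) (R(G) = (-563 + G)*(2*G) = 2*G*(-563 + G))
R(378) - 7311 = 2*378*(-563 + 378) - 7311 = 2*378*(-185) - 7311 = -139860 - 7311 = -147171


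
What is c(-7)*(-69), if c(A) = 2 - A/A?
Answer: -69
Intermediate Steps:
c(A) = 1 (c(A) = 2 - 1*1 = 2 - 1 = 1)
c(-7)*(-69) = 1*(-69) = -69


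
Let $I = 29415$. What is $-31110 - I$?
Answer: $-60525$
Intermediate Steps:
$-31110 - I = -31110 - 29415 = -60525$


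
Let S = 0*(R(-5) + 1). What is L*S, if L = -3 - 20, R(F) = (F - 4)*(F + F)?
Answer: 0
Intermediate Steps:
R(F) = 2*F*(-4 + F) (R(F) = (-4 + F)*(2*F) = 2*F*(-4 + F))
L = -23
S = 0 (S = 0*(2*(-5)*(-4 - 5) + 1) = 0*(2*(-5)*(-9) + 1) = 0*(90 + 1) = 0*91 = 0)
L*S = -23*0 = 0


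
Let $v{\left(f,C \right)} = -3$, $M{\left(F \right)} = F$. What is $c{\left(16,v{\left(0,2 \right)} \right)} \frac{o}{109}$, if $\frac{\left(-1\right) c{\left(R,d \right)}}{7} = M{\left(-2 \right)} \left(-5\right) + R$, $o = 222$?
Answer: $- \frac{40404}{109} \approx -370.68$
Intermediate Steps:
$c{\left(R,d \right)} = -70 - 7 R$ ($c{\left(R,d \right)} = - 7 \left(\left(-2\right) \left(-5\right) + R\right) = - 7 \left(10 + R\right) = -70 - 7 R$)
$c{\left(16,v{\left(0,2 \right)} \right)} \frac{o}{109} = \left(-70 - 112\right) \frac{222}{109} = \left(-70 - 112\right) 222 \cdot \frac{1}{109} = \left(-182\right) \frac{222}{109} = - \frac{40404}{109}$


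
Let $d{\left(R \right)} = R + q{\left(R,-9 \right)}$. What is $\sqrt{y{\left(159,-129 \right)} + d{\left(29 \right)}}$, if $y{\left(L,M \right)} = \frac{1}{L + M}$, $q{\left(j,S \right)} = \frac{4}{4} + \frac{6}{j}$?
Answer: $\frac{\sqrt{22888830}}{870} \approx 5.4991$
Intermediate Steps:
$q{\left(j,S \right)} = 1 + \frac{6}{j}$ ($q{\left(j,S \right)} = 4 \cdot \frac{1}{4} + \frac{6}{j} = 1 + \frac{6}{j}$)
$d{\left(R \right)} = R + \frac{6 + R}{R}$
$\sqrt{y{\left(159,-129 \right)} + d{\left(29 \right)}} = \sqrt{\frac{1}{159 - 129} + \left(1 + 29 + \frac{6}{29}\right)} = \sqrt{\frac{1}{30} + \left(1 + 29 + 6 \cdot \frac{1}{29}\right)} = \sqrt{\frac{1}{30} + \left(1 + 29 + \frac{6}{29}\right)} = \sqrt{\frac{1}{30} + \frac{876}{29}} = \sqrt{\frac{26309}{870}} = \frac{\sqrt{22888830}}{870}$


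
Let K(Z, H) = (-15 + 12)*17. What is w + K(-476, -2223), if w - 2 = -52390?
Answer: -52439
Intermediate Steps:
w = -52388 (w = 2 - 52390 = -52388)
K(Z, H) = -51 (K(Z, H) = -3*17 = -51)
w + K(-476, -2223) = -52388 - 51 = -52439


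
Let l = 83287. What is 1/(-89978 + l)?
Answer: -1/6691 ≈ -0.00014945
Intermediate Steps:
1/(-89978 + l) = 1/(-89978 + 83287) = 1/(-6691) = -1/6691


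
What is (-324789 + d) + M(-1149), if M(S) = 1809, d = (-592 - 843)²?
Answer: 1736245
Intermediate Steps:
d = 2059225 (d = (-1435)² = 2059225)
(-324789 + d) + M(-1149) = (-324789 + 2059225) + 1809 = 1734436 + 1809 = 1736245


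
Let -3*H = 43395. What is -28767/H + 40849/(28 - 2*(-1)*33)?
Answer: 593584883/1359710 ≈ 436.55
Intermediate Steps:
H = -14465 (H = -1/3*43395 = -14465)
-28767/H + 40849/(28 - 2*(-1)*33) = -28767/(-14465) + 40849/(28 - 2*(-1)*33) = -28767*(-1/14465) + 40849/(28 + 2*33) = 28767/14465 + 40849/(28 + 66) = 28767/14465 + 40849/94 = 593584883/1359710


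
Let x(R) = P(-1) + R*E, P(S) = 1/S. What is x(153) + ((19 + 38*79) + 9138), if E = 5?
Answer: 12923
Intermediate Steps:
x(R) = -1 + 5*R (x(R) = 1/(-1) + R*5 = -1 + 5*R)
x(153) + ((19 + 38*79) + 9138) = (-1 + 5*153) + ((19 + 38*79) + 9138) = (-1 + 765) + ((19 + 3002) + 9138) = 764 + (3021 + 9138) = 764 + 12159 = 12923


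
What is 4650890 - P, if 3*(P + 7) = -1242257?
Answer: 15194948/3 ≈ 5.0650e+6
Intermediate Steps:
P = -1242278/3 (P = -7 + (1/3)*(-1242257) = -7 - 1242257/3 = -1242278/3 ≈ -4.1409e+5)
4650890 - P = 4650890 - 1*(-1242278/3) = 4650890 + 1242278/3 = 15194948/3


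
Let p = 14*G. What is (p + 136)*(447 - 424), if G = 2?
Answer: 3772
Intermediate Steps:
p = 28 (p = 14*2 = 28)
(p + 136)*(447 - 424) = (28 + 136)*(447 - 424) = 164*23 = 3772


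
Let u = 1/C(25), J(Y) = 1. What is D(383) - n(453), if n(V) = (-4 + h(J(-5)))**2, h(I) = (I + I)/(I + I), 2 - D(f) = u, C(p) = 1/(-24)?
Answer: 17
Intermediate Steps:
C(p) = -1/24
u = -24 (u = 1/(-1/24) = -24)
D(f) = 26 (D(f) = 2 - 1*(-24) = 2 + 24 = 26)
h(I) = 1 (h(I) = (2*I)/((2*I)) = (2*I)*(1/(2*I)) = 1)
n(V) = 9 (n(V) = (-4 + 1)**2 = (-3)**2 = 9)
D(383) - n(453) = 26 - 1*9 = 26 - 9 = 17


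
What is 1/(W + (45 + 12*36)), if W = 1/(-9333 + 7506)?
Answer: 1827/871478 ≈ 0.0020964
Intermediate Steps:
W = -1/1827 (W = 1/(-1827) = -1/1827 ≈ -0.00054735)
1/(W + (45 + 12*36)) = 1/(-1/1827 + (45 + 12*36)) = 1/(-1/1827 + (45 + 432)) = 1/(-1/1827 + 477) = 1/(871478/1827) = 1827/871478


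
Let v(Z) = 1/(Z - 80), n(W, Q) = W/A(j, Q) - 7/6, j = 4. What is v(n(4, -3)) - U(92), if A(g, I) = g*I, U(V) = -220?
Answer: 35858/163 ≈ 219.99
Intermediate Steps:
A(g, I) = I*g
n(W, Q) = -7/6 + W/(4*Q) (n(W, Q) = W/((Q*4)) - 7/6 = W/((4*Q)) - 7*⅙ = W*(1/(4*Q)) - 7/6 = W/(4*Q) - 7/6 = -7/6 + W/(4*Q))
v(Z) = 1/(-80 + Z)
v(n(4, -3)) - U(92) = 1/(-80 + (-7/6 + (¼)*4/(-3))) - 1*(-220) = 1/(-80 + (-7/6 + (¼)*4*(-⅓))) + 220 = 1/(-80 + (-7/6 - ⅓)) + 220 = 1/(-80 - 3/2) + 220 = 1/(-163/2) + 220 = -2/163 + 220 = 35858/163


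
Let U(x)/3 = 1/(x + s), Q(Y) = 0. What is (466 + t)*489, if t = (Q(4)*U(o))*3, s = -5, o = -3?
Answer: 227874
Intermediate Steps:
U(x) = 3/(-5 + x) (U(x) = 3/(x - 5) = 3/(-5 + x))
t = 0 (t = (0*(3/(-5 - 3)))*3 = (0*(3/(-8)))*3 = (0*(3*(-1/8)))*3 = (0*(-3/8))*3 = 0*3 = 0)
(466 + t)*489 = (466 + 0)*489 = 466*489 = 227874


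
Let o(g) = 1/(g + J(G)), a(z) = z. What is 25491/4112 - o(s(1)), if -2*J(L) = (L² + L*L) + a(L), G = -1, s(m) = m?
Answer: 17267/4112 ≈ 4.1992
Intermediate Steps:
J(L) = -L² - L/2 (J(L) = -((L² + L*L) + L)/2 = -((L² + L²) + L)/2 = -(2*L² + L)/2 = -(L + 2*L²)/2 = -L² - L/2)
o(g) = 1/(-½ + g) (o(g) = 1/(g - 1*(-1)*(½ - 1)) = 1/(g - 1*(-1)*(-½)) = 1/(g - ½) = 1/(-½ + g))
25491/4112 - o(s(1)) = 25491/4112 - 2/(-1 + 2*1) = 25491*(1/4112) - 2/(-1 + 2) = 25491/4112 - 2/1 = 25491/4112 - 2 = 17267/4112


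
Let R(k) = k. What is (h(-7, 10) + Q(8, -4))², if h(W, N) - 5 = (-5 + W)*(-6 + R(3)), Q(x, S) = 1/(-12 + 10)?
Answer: 6561/4 ≈ 1640.3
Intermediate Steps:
Q(x, S) = -½ (Q(x, S) = 1/(-2) = -½)
h(W, N) = 20 - 3*W (h(W, N) = 5 + (-5 + W)*(-6 + 3) = 5 + (-5 + W)*(-3) = 5 + (15 - 3*W) = 20 - 3*W)
(h(-7, 10) + Q(8, -4))² = ((20 - 3*(-7)) - ½)² = ((20 + 21) - ½)² = (41 - ½)² = (81/2)² = 6561/4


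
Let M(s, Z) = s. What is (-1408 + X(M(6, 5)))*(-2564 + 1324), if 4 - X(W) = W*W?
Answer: 1785600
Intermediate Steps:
X(W) = 4 - W² (X(W) = 4 - W*W = 4 - W²)
(-1408 + X(M(6, 5)))*(-2564 + 1324) = (-1408 + (4 - 1*6²))*(-2564 + 1324) = (-1408 + (4 - 1*36))*(-1240) = (-1408 + (4 - 36))*(-1240) = (-1408 - 32)*(-1240) = -1440*(-1240) = 1785600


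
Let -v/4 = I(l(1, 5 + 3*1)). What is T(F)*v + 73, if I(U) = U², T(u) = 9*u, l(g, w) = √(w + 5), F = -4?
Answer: 1945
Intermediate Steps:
l(g, w) = √(5 + w)
v = -52 (v = -(40 + 12) = -4*(√(5 + (5 + 3)))² = -4*(√(5 + 8))² = -4*(√13)² = -4*13 = -52)
T(F)*v + 73 = (9*(-4))*(-52) + 73 = -36*(-52) + 73 = 1872 + 73 = 1945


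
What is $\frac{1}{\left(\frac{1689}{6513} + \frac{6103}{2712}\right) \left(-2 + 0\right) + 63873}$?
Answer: $\frac{2943876}{188019415279} \approx 1.5657 \cdot 10^{-5}$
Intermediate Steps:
$\frac{1}{\left(\frac{1689}{6513} + \frac{6103}{2712}\right) \left(-2 + 0\right) + 63873} = \frac{1}{\left(1689 \cdot \frac{1}{6513} + 6103 \cdot \frac{1}{2712}\right) \left(-2\right) + 63873} = \frac{1}{\left(\frac{563}{2171} + \frac{6103}{2712}\right) \left(-2\right) + 63873} = \frac{1}{\frac{14776469}{5887752} \left(-2\right) + 63873} = \frac{1}{- \frac{14776469}{2943876} + 63873} = \frac{1}{\frac{188019415279}{2943876}} = \frac{2943876}{188019415279}$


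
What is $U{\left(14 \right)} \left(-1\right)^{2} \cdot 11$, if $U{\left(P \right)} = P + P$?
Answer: $308$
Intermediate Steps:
$U{\left(P \right)} = 2 P$
$U{\left(14 \right)} \left(-1\right)^{2} \cdot 11 = 2 \cdot 14 \left(-1\right)^{2} \cdot 11 = 28 \cdot 1 \cdot 11 = 28 \cdot 11 = 308$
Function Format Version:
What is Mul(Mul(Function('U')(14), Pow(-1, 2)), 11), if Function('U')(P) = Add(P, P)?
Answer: 308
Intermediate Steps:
Function('U')(P) = Mul(2, P)
Mul(Mul(Function('U')(14), Pow(-1, 2)), 11) = Mul(Mul(Mul(2, 14), Pow(-1, 2)), 11) = Mul(Mul(28, 1), 11) = Mul(28, 11) = 308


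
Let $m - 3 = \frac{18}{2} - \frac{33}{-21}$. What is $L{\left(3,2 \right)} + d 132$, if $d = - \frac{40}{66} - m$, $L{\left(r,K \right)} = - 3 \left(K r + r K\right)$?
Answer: $- \frac{13352}{7} \approx -1907.4$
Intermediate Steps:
$m = \frac{95}{7}$ ($m = 3 + \left(\frac{18}{2} - \frac{33}{-21}\right) = 3 + \left(18 \cdot \frac{1}{2} - - \frac{11}{7}\right) = 3 + \left(9 + \frac{11}{7}\right) = 3 + \frac{74}{7} = \frac{95}{7} \approx 13.571$)
$L{\left(r,K \right)} = - 6 K r$ ($L{\left(r,K \right)} = - 3 \left(K r + K r\right) = - 3 \cdot 2 K r = - 6 K r$)
$d = - \frac{3275}{231}$ ($d = - \frac{40}{66} - \frac{95}{7} = \left(-40\right) \frac{1}{66} - \frac{95}{7} = - \frac{20}{33} - \frac{95}{7} = - \frac{3275}{231} \approx -14.177$)
$L{\left(3,2 \right)} + d 132 = \left(-6\right) 2 \cdot 3 - \frac{13100}{7} = -36 - \frac{13100}{7} = - \frac{13352}{7}$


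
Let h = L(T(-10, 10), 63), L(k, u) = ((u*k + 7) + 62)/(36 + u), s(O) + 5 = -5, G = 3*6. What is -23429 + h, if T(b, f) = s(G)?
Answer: -70304/3 ≈ -23435.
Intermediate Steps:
G = 18
s(O) = -10 (s(O) = -5 - 5 = -10)
T(b, f) = -10
L(k, u) = (69 + k*u)/(36 + u) (L(k, u) = ((k*u + 7) + 62)/(36 + u) = ((7 + k*u) + 62)/(36 + u) = (69 + k*u)/(36 + u))
h = -17/3 (h = (69 - 10*63)/(36 + 63) = (69 - 630)/99 = (1/99)*(-561) = -17/3 ≈ -5.6667)
-23429 + h = -23429 - 17/3 = -70304/3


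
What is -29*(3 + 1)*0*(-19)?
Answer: 0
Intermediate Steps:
-29*(3 + 1)*0*(-19) = -116*0*(-19) = -29*0*(-19) = 0*(-19) = 0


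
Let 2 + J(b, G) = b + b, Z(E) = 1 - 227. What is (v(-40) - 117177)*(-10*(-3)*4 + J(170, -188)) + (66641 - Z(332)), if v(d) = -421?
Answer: -53793017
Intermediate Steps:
Z(E) = -226
J(b, G) = -2 + 2*b (J(b, G) = -2 + (b + b) = -2 + 2*b)
(v(-40) - 117177)*(-10*(-3)*4 + J(170, -188)) + (66641 - Z(332)) = (-421 - 117177)*(-10*(-3)*4 + (-2 + 2*170)) + (66641 - 1*(-226)) = -117598*(30*4 + (-2 + 340)) + (66641 + 226) = -117598*(120 + 338) + 66867 = -117598*458 + 66867 = -53859884 + 66867 = -53793017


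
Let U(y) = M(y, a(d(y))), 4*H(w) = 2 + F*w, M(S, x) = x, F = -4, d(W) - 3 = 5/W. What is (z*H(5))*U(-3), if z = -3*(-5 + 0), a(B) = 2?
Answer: -135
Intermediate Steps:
d(W) = 3 + 5/W
H(w) = ½ - w (H(w) = (2 - 4*w)/4 = ½ - w)
U(y) = 2
z = 15 (z = -3*(-5) = 15)
(z*H(5))*U(-3) = (15*(½ - 1*5))*2 = (15*(½ - 5))*2 = (15*(-9/2))*2 = -135/2*2 = -135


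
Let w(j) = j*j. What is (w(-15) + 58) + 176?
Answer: 459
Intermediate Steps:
w(j) = j²
(w(-15) + 58) + 176 = ((-15)² + 58) + 176 = (225 + 58) + 176 = 283 + 176 = 459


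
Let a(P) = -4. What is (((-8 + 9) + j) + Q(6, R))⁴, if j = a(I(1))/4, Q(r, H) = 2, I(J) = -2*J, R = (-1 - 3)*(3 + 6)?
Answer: 16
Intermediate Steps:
R = -36 (R = -4*9 = -36)
j = -1 (j = -4/4 = -4*¼ = -1)
(((-8 + 9) + j) + Q(6, R))⁴ = (((-8 + 9) - 1) + 2)⁴ = ((1 - 1) + 2)⁴ = (0 + 2)⁴ = 2⁴ = 16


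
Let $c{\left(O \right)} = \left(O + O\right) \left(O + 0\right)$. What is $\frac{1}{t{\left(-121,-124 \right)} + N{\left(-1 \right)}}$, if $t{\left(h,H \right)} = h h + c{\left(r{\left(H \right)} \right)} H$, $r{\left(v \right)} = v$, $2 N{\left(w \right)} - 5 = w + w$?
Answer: $- \frac{2}{7597211} \approx -2.6325 \cdot 10^{-7}$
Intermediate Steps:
$N{\left(w \right)} = \frac{5}{2} + w$ ($N{\left(w \right)} = \frac{5}{2} + \frac{w + w}{2} = \frac{5}{2} + \frac{2 w}{2} = \frac{5}{2} + w$)
$c{\left(O \right)} = 2 O^{2}$ ($c{\left(O \right)} = 2 O O = 2 O^{2}$)
$t{\left(h,H \right)} = h^{2} + 2 H^{3}$ ($t{\left(h,H \right)} = h h + 2 H^{2} H = h^{2} + 2 H^{3}$)
$\frac{1}{t{\left(-121,-124 \right)} + N{\left(-1 \right)}} = \frac{1}{\left(\left(-121\right)^{2} + 2 \left(-124\right)^{3}\right) + \left(\frac{5}{2} - 1\right)} = \frac{1}{\left(14641 + 2 \left(-1906624\right)\right) + \frac{3}{2}} = \frac{1}{\left(14641 - 3813248\right) + \frac{3}{2}} = \frac{1}{-3798607 + \frac{3}{2}} = \frac{1}{- \frac{7597211}{2}} = - \frac{2}{7597211}$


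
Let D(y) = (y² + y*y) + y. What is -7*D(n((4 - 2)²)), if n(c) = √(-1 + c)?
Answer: -42 - 7*√3 ≈ -54.124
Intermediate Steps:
D(y) = y + 2*y² (D(y) = (y² + y²) + y = 2*y² + y = y + 2*y²)
-7*D(n((4 - 2)²)) = -7*√(-1 + (4 - 2)²)*(1 + 2*√(-1 + (4 - 2)²)) = -7*√(-1 + 2²)*(1 + 2*√(-1 + 2²)) = -7*√(-1 + 4)*(1 + 2*√(-1 + 4)) = -7*√3*(1 + 2*√3)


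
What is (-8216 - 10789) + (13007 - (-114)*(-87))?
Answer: -15916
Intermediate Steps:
(-8216 - 10789) + (13007 - (-114)*(-87)) = -19005 + (13007 - 1*9918) = -19005 + (13007 - 9918) = -19005 + 3089 = -15916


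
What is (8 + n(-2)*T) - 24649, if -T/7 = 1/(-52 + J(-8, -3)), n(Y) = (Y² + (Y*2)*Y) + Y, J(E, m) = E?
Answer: -147839/6 ≈ -24640.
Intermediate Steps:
n(Y) = Y + 3*Y² (n(Y) = (Y² + (2*Y)*Y) + Y = (Y² + 2*Y²) + Y = 3*Y² + Y = Y + 3*Y²)
T = 7/60 (T = -7/(-52 - 8) = -7/(-60) = -7*(-1/60) = 7/60 ≈ 0.11667)
(8 + n(-2)*T) - 24649 = (8 - 2*(1 + 3*(-2))*(7/60)) - 24649 = (8 - 2*(1 - 6)*(7/60)) - 24649 = (8 - 2*(-5)*(7/60)) - 24649 = (8 + 10*(7/60)) - 24649 = (8 + 7/6) - 24649 = 55/6 - 24649 = -147839/6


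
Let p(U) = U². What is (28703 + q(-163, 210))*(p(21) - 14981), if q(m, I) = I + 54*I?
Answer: -585278620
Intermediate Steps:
q(m, I) = 55*I
(28703 + q(-163, 210))*(p(21) - 14981) = (28703 + 55*210)*(21² - 14981) = (28703 + 11550)*(441 - 14981) = 40253*(-14540) = -585278620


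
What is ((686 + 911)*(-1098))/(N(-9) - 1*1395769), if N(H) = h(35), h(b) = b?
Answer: 876753/697867 ≈ 1.2563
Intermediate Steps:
N(H) = 35
((686 + 911)*(-1098))/(N(-9) - 1*1395769) = ((686 + 911)*(-1098))/(35 - 1*1395769) = (1597*(-1098))/(35 - 1395769) = -1753506/(-1395734) = -1753506*(-1/1395734) = 876753/697867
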